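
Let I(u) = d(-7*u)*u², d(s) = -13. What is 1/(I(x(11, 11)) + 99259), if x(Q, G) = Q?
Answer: 1/97686 ≈ 1.0237e-5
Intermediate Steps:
I(u) = -13*u²
1/(I(x(11, 11)) + 99259) = 1/(-13*11² + 99259) = 1/(-13*121 + 99259) = 1/(-1573 + 99259) = 1/97686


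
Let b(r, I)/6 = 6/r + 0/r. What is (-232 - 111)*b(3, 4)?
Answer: -4116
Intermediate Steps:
b(r, I) = 36/r (b(r, I) = 6*(6/r + 0/r) = 6*(6/r + 0) = 6*(6/r) = 36/r)
(-232 - 111)*b(3, 4) = (-232 - 111)*(36/3) = -12348/3 = -343*12 = -4116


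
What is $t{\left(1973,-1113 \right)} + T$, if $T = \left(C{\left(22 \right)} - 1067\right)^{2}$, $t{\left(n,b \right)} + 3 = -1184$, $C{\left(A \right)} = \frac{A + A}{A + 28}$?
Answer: $\frac{709640534}{625} \approx 1.1354 \cdot 10^{6}$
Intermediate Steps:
$C{\left(A \right)} = \frac{2 A}{28 + A}$
$t{\left(n,b \right)} = -1187$ ($t{\left(n,b \right)} = -3 - 1184 = -1187$)
$T = \frac{710382409}{625}$ ($T = \left(2 \cdot 22 \frac{1}{28 + 22} - 1067\right)^{2} = \left(2 \cdot 22 \cdot \frac{1}{50} - 1067\right)^{2} = \left(\frac{22}{25} - 1067\right)^{2} = \left(- \frac{26653}{25}\right)^{2} = \frac{710382409}{625} \approx 1.1366 \cdot 10^{6}$)
$t{\left(1973,-1113 \right)} + T = -1187 + \frac{710382409}{625} = \frac{709640534}{625}$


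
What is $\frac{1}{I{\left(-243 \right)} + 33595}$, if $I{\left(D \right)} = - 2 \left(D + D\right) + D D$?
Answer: $\frac{1}{93616} \approx 1.0682 \cdot 10^{-5}$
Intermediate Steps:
$I{\left(D \right)} = D^{2} - 4 D$ ($I{\left(D \right)} = - 2 \cdot 2 D + D^{2} = - 4 D + D^{2} = D^{2} - 4 D$)
$\frac{1}{I{\left(-243 \right)} + 33595} = \frac{1}{- 243 \left(-4 - 243\right) + 33595} = \frac{1}{\left(-243\right) \left(-247\right) + 33595} = \frac{1}{60021 + 33595} = \frac{1}{93616}$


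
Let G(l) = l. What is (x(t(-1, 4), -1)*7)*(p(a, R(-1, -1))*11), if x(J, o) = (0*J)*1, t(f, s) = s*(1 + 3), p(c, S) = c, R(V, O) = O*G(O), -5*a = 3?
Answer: 0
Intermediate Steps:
a = -⅗ (a = -⅕*3 = -⅗ ≈ -0.60000)
R(V, O) = O² (R(V, O) = O*O = O²)
t(f, s) = 4*s (t(f, s) = s*4 = 4*s)
x(J, o) = 0 (x(J, o) = 0*1 = 0)
(x(t(-1, 4), -1)*7)*(p(a, R(-1, -1))*11) = (0*7)*(-⅗*11) = 0*(-33/5) = 0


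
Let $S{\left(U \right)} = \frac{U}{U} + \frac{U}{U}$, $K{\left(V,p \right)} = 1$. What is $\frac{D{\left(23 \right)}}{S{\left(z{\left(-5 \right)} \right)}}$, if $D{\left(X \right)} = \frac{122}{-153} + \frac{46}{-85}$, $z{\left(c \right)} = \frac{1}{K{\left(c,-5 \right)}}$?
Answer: $- \frac{512}{765} \approx -0.66928$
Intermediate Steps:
$z{\left(c \right)} = 1$ ($z{\left(c \right)} = 1^{-1} = 1$)
$S{\left(U \right)} = 2$ ($S{\left(U \right)} = 1 + 1 = 2$)
$D{\left(X \right)} = - \frac{1024}{765}$ ($D{\left(X \right)} = 122 \left(- \frac{1}{153}\right) + 46 \left(- \frac{1}{85}\right) = - \frac{122}{153} - \frac{46}{85} = - \frac{1024}{765}$)
$\frac{D{\left(23 \right)}}{S{\left(z{\left(-5 \right)} \right)}} = - \frac{1024}{765 \cdot 2} = \left(- \frac{1024}{765}\right) \frac{1}{2} = - \frac{512}{765}$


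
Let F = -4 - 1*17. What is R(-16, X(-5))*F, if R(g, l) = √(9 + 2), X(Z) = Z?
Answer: -21*√11 ≈ -69.649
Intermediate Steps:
F = -21 (F = -4 - 17 = -21)
R(g, l) = √11
R(-16, X(-5))*F = √11*(-21) = -21*√11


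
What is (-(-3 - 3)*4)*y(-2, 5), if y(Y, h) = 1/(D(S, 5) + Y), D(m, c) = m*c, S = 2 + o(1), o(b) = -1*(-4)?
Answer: 6/7 ≈ 0.85714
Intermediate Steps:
o(b) = 4
S = 6 (S = 2 + 4 = 6)
D(m, c) = c*m
y(Y, h) = 1/(30 + Y) (y(Y, h) = 1/(5*6 + Y) = 1/(30 + Y))
(-(-3 - 3)*4)*y(-2, 5) = (-(-3 - 3)*4)/(30 - 2) = -(-6)*4/28 = -1*(-24)*(1/28) = 24*(1/28) = 6/7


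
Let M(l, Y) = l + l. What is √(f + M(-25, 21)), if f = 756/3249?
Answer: I*√17966/19 ≈ 7.0546*I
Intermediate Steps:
M(l, Y) = 2*l
f = 84/361 (f = 756*(1/3249) = 84/361 ≈ 0.23269)
√(f + M(-25, 21)) = √(84/361 + 2*(-25)) = √(84/361 - 50) = √(-17966/361) = I*√17966/19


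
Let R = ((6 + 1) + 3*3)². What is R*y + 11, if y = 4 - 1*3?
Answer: 267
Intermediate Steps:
y = 1 (y = 4 - 3 = 1)
R = 256 (R = (7 + 9)² = 16² = 256)
R*y + 11 = 256*1 + 11 = 256 + 11 = 267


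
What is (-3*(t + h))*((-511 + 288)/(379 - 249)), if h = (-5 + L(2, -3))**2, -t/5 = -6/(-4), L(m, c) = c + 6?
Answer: -4683/260 ≈ -18.012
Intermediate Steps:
L(m, c) = 6 + c
t = -15/2 (t = -(-30)/(-4) = -(-30)*(-1)/4 = -5*3/2 = -15/2 ≈ -7.5000)
h = 4 (h = (-5 + (6 - 3))**2 = (-5 + 3)**2 = (-2)**2 = 4)
(-3*(t + h))*((-511 + 288)/(379 - 249)) = (-3*(-15/2 + 4))*((-511 + 288)/(379 - 249)) = (-3*(-7/2))*(-223/130) = 21*(-223*1/130)/2 = (21/2)*(-223/130) = -4683/260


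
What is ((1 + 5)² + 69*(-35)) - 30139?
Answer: -32518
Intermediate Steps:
((1 + 5)² + 69*(-35)) - 30139 = (6² - 2415) - 30139 = (36 - 2415) - 30139 = -2379 - 30139 = -32518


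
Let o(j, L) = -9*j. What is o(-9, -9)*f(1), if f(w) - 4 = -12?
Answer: -648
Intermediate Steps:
f(w) = -8 (f(w) = 4 - 12 = -8)
o(-9, -9)*f(1) = -9*(-9)*(-8) = 81*(-8) = -648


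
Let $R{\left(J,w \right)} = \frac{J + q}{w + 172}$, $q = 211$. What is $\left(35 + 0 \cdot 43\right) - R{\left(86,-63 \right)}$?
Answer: $\frac{3518}{109} \approx 32.275$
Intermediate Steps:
$R{\left(J,w \right)} = \frac{211 + J}{172 + w}$ ($R{\left(J,w \right)} = \frac{J + 211}{w + 172} = \frac{211 + J}{172 + w}$)
$\left(35 + 0 \cdot 43\right) - R{\left(86,-63 \right)} = \left(35 + 0 \cdot 43\right) - \frac{211 + 86}{172 - 63} = \left(35 + 0\right) - \frac{1}{109} \cdot 297 = 35 - \frac{1}{109} \cdot 297 = 35 - \frac{297}{109} = \frac{3518}{109}$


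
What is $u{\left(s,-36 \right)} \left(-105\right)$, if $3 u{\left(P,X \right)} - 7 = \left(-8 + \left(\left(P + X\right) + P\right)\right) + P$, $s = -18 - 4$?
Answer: $3605$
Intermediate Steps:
$s = -22$ ($s = -18 - 4 = -22$)
$u{\left(P,X \right)} = - \frac{1}{3} + P + \frac{X}{3}$ ($u{\left(P,X \right)} = \frac{7}{3} + \frac{\left(-8 + \left(\left(P + X\right) + P\right)\right) + P}{3} = \frac{7}{3} + \frac{\left(-8 + \left(X + 2 P\right)\right) + P}{3} = \frac{7}{3} + \frac{\left(-8 + X + 2 P\right) + P}{3} = \frac{7}{3} + \frac{-8 + X + 3 P}{3} = \frac{7}{3} + \left(- \frac{8}{3} + P + \frac{X}{3}\right) = - \frac{1}{3} + P + \frac{X}{3}$)
$u{\left(s,-36 \right)} \left(-105\right) = \left(- \frac{1}{3} - 22 + \frac{1}{3} \left(-36\right)\right) \left(-105\right) = \left(- \frac{1}{3} - 22 - 12\right) \left(-105\right) = \left(- \frac{103}{3}\right) \left(-105\right) = 3605$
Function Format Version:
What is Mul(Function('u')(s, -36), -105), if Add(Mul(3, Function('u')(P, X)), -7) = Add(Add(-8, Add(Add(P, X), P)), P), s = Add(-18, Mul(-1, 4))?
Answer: 3605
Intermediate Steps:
s = -22 (s = Add(-18, -4) = -22)
Function('u')(P, X) = Add(Rational(-1, 3), P, Mul(Rational(1, 3), X)) (Function('u')(P, X) = Add(Rational(7, 3), Mul(Rational(1, 3), Add(Add(-8, Add(Add(P, X), P)), P))) = Add(Rational(7, 3), Mul(Rational(1, 3), Add(Add(-8, Add(X, Mul(2, P))), P))) = Add(Rational(7, 3), Mul(Rational(1, 3), Add(Add(-8, X, Mul(2, P)), P))) = Add(Rational(7, 3), Mul(Rational(1, 3), Add(-8, X, Mul(3, P)))) = Add(Rational(7, 3), Add(Rational(-8, 3), P, Mul(Rational(1, 3), X))) = Add(Rational(-1, 3), P, Mul(Rational(1, 3), X)))
Mul(Function('u')(s, -36), -105) = Mul(Add(Rational(-1, 3), -22, Mul(Rational(1, 3), -36)), -105) = Mul(Add(Rational(-1, 3), -22, -12), -105) = Mul(Rational(-103, 3), -105) = 3605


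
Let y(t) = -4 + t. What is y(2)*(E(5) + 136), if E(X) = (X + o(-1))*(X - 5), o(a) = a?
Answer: -272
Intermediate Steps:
E(X) = (-1 + X)*(-5 + X) (E(X) = (X - 1)*(X - 5) = (-1 + X)*(-5 + X))
y(2)*(E(5) + 136) = (-4 + 2)*((5 + 5² - 6*5) + 136) = -2*((5 + 25 - 30) + 136) = -2*(0 + 136) = -2*136 = -272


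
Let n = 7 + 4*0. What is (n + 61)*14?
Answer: 952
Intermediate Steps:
n = 7 (n = 7 + 0 = 7)
(n + 61)*14 = (7 + 61)*14 = 68*14 = 952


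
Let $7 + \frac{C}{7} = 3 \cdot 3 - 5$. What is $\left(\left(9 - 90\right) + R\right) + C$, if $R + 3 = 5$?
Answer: $-100$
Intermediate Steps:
$R = 2$ ($R = -3 + 5 = 2$)
$C = -21$ ($C = -49 + 7 \left(3 \cdot 3 - 5\right) = -49 + 7 \left(9 - 5\right) = -49 + 7 \cdot 4 = -49 + 28 = -21$)
$\left(\left(9 - 90\right) + R\right) + C = \left(\left(9 - 90\right) + 2\right) - 21 = \left(-81 + 2\right) - 21 = -79 - 21 = -100$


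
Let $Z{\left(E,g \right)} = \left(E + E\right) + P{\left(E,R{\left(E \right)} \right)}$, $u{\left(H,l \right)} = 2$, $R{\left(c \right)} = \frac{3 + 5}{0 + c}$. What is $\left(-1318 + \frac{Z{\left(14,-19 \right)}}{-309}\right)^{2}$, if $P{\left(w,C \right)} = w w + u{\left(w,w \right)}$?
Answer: $\frac{166046470144}{95481} \approx 1.7391 \cdot 10^{6}$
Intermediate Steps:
$R{\left(c \right)} = \frac{8}{c}$
$P{\left(w,C \right)} = 2 + w^{2}$ ($P{\left(w,C \right)} = w w + 2 = w^{2} + 2 = 2 + w^{2}$)
$Z{\left(E,g \right)} = 2 + E^{2} + 2 E$ ($Z{\left(E,g \right)} = \left(E + E\right) + \left(2 + E^{2}\right) = 2 E + \left(2 + E^{2}\right) = 2 + E^{2} + 2 E$)
$\left(-1318 + \frac{Z{\left(14,-19 \right)}}{-309}\right)^{2} = \left(-1318 + \frac{2 + 14^{2} + 2 \cdot 14}{-309}\right)^{2} = \left(-1318 + \left(2 + 196 + 28\right) \left(- \frac{1}{309}\right)\right)^{2} = \left(-1318 + 226 \left(- \frac{1}{309}\right)\right)^{2} = \left(-1318 - \frac{226}{309}\right)^{2} = \left(- \frac{407488}{309}\right)^{2} = \frac{166046470144}{95481}$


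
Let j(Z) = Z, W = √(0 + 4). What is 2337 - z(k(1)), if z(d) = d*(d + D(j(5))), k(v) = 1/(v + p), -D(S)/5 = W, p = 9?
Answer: 233799/100 ≈ 2338.0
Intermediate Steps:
W = 2 (W = √4 = 2)
D(S) = -10 (D(S) = -5*2 = -10)
k(v) = 1/(9 + v) (k(v) = 1/(v + 9) = 1/(9 + v))
z(d) = d*(-10 + d) (z(d) = d*(d - 10) = d*(-10 + d))
2337 - z(k(1)) = 2337 - (-10 + 1/(9 + 1))/(9 + 1) = 2337 - (-10 + 1/10)/10 = 2337 - (-10 + ⅒)/10 = 2337 - (-99)/(10*10) = 2337 - 1*(-99/100) = 2337 + 99/100 = 233799/100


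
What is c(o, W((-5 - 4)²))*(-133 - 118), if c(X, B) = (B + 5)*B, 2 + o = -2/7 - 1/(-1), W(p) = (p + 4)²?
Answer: -13111424250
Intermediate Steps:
W(p) = (4 + p)²
o = -9/7 (o = -2 + (-2/7 - 1/(-1)) = -2 + (-2*⅐ - 1*(-1)) = -2 + (-2/7 + 1) = -2 + 5/7 = -9/7 ≈ -1.2857)
c(X, B) = B*(5 + B) (c(X, B) = (5 + B)*B = B*(5 + B))
c(o, W((-5 - 4)²))*(-133 - 118) = ((4 + (-5 - 4)²)²*(5 + (4 + (-5 - 4)²)²))*(-133 - 118) = ((4 + (-9)²)²*(5 + (4 + (-9)²)²))*(-251) = ((4 + 81)²*(5 + (4 + 81)²))*(-251) = (85²*(5 + 85²))*(-251) = (7225*(5 + 7225))*(-251) = (7225*7230)*(-251) = 52236750*(-251) = -13111424250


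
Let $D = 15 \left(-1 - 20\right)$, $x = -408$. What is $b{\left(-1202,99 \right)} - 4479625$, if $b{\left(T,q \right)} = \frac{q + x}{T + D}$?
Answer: $- \frac{6795590816}{1517} \approx -4.4796 \cdot 10^{6}$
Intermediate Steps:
$D = -315$ ($D = 15 \left(-21\right) = -315$)
$b{\left(T,q \right)} = \frac{-408 + q}{-315 + T}$ ($b{\left(T,q \right)} = \frac{q - 408}{T - 315} = \frac{-408 + q}{-315 + T}$)
$b{\left(-1202,99 \right)} - 4479625 = \frac{-408 + 99}{-315 - 1202} - 4479625 = \frac{1}{-1517} \left(-309\right) - 4479625 = \left(- \frac{1}{1517}\right) \left(-309\right) - 4479625 = \frac{309}{1517} - 4479625 = - \frac{6795590816}{1517}$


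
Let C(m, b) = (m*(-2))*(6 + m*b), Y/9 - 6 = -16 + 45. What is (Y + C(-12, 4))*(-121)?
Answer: 83853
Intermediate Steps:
Y = 315 (Y = 54 + 9*(-16 + 45) = 54 + 9*29 = 54 + 261 = 315)
C(m, b) = -2*m*(6 + b*m) (C(m, b) = (-2*m)*(6 + b*m) = -2*m*(6 + b*m))
(Y + C(-12, 4))*(-121) = (315 - 2*(-12)*(6 + 4*(-12)))*(-121) = (315 - 2*(-12)*(6 - 48))*(-121) = (315 - 2*(-12)*(-42))*(-121) = (315 - 1008)*(-121) = -693*(-121) = 83853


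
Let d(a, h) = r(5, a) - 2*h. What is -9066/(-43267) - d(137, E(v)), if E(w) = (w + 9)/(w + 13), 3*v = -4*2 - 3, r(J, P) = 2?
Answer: -28020/43267 ≈ -0.64761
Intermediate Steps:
v = -11/3 (v = (-4*2 - 3)/3 = (-8 - 3)/3 = (⅓)*(-11) = -11/3 ≈ -3.6667)
E(w) = (9 + w)/(13 + w)
d(a, h) = 2 - 2*h
-9066/(-43267) - d(137, E(v)) = -9066/(-43267) - (2 - 2*(9 - 11/3)/(13 - 11/3)) = -9066*(-1/43267) - (2 - 2*16/(28/3*3)) = 9066/43267 - (2 - 3*16/(14*3)) = 9066/43267 - (2 - 2*4/7) = 9066/43267 - (2 - 8/7) = 9066/43267 - 1*6/7 = 9066/43267 - 6/7 = -28020/43267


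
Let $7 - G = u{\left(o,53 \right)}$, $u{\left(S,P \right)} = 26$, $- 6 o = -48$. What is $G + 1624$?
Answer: $1605$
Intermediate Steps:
$o = 8$ ($o = \left(- \frac{1}{6}\right) \left(-48\right) = 8$)
$G = -19$ ($G = 7 - 26 = -19$)
$G + 1624 = -19 + 1624 = 1605$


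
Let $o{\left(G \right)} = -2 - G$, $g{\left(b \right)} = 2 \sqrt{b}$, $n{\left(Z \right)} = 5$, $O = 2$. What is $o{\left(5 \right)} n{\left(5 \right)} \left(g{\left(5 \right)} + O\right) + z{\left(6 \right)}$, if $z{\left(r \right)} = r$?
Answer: $-64 - 70 \sqrt{5} \approx -220.52$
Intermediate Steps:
$o{\left(5 \right)} n{\left(5 \right)} \left(g{\left(5 \right)} + O\right) + z{\left(6 \right)} = \left(-2 - 5\right) 5 \left(2 \sqrt{5} + 2\right) + 6 = \left(-2 - 5\right) 5 \left(2 + 2 \sqrt{5}\right) + 6 = - 7 \left(10 + 10 \sqrt{5}\right) + 6 = \left(-70 - 70 \sqrt{5}\right) + 6 = -64 - 70 \sqrt{5}$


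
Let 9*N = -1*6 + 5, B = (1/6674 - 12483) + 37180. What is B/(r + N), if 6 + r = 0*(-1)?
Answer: -1483450011/367070 ≈ -4041.3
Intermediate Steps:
r = -6 (r = -6 + 0*(-1) = -6 + 0 = -6)
B = 164827779/6674 (B = (1/6674 - 12483) + 37180 = -83311541/6674 + 37180 = 164827779/6674 ≈ 24697.)
N = -⅑ (N = (-1*6 + 5)/9 = (-6 + 5)/9 = (⅑)*(-1) = -⅑ ≈ -0.11111)
B/(r + N) = (164827779/6674)/(-6 - ⅑) = (164827779/6674)/(-55/9) = -9/55*164827779/6674 = -1483450011/367070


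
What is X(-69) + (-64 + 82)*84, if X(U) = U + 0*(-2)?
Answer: 1443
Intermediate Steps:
X(U) = U (X(U) = U + 0 = U)
X(-69) + (-64 + 82)*84 = -69 + (-64 + 82)*84 = -69 + 18*84 = -69 + 1512 = 1443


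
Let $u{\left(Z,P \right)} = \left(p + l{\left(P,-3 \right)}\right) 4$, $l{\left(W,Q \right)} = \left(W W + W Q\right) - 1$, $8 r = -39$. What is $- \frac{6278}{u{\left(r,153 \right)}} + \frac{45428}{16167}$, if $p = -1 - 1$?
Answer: $\frac{678041473}{247322766} \approx 2.7415$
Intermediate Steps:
$r = - \frac{39}{8}$ ($r = \frac{1}{8} \left(-39\right) = - \frac{39}{8} \approx -4.875$)
$l{\left(W,Q \right)} = -1 + W^{2} + Q W$ ($l{\left(W,Q \right)} = \left(W^{2} + Q W\right) - 1 = -1 + W^{2} + Q W$)
$p = -2$
$u{\left(Z,P \right)} = -12 - 12 P + 4 P^{2}$ ($u{\left(Z,P \right)} = \left(-2 - \left(1 - P^{2} + 3 P\right)\right) 4 = \left(-3 + P^{2} - 3 P\right) 4 = -12 - 12 P + 4 P^{2}$)
$- \frac{6278}{u{\left(r,153 \right)}} + \frac{45428}{16167} = - \frac{6278}{-12 - 1836 + 4 \cdot 153^{2}} + \frac{45428}{16167} = - \frac{6278}{-12 - 1836 + 4 \cdot 23409} + 45428 \cdot \frac{1}{16167} = - \frac{6278}{-12 - 1836 + 93636} + \frac{45428}{16167} = - \frac{6278}{91788} + \frac{45428}{16167} = \left(-6278\right) \frac{1}{91788} + \frac{45428}{16167} = - \frac{3139}{45894} + \frac{45428}{16167} = \frac{678041473}{247322766}$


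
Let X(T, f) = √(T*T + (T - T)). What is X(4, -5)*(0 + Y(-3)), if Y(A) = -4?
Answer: -16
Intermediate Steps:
X(T, f) = √(T²) (X(T, f) = √(T² + 0) = √(T²))
X(4, -5)*(0 + Y(-3)) = √(4²)*(0 - 4) = √16*(-4) = 4*(-4) = -16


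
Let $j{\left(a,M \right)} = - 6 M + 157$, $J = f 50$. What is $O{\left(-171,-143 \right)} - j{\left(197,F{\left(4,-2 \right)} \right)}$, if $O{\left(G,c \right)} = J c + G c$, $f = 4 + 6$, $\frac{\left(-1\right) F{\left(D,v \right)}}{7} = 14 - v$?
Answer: $-47876$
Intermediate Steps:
$F{\left(D,v \right)} = -98 + 7 v$ ($F{\left(D,v \right)} = - 7 \left(14 - v\right) = -98 + 7 v$)
$f = 10$
$J = 500$ ($J = 10 \cdot 50 = 500$)
$j{\left(a,M \right)} = 157 - 6 M$
$O{\left(G,c \right)} = 500 c + G c$
$O{\left(-171,-143 \right)} - j{\left(197,F{\left(4,-2 \right)} \right)} = - 143 \left(500 - 171\right) - \left(157 - 6 \left(-98 + 7 \left(-2\right)\right)\right) = \left(-143\right) 329 - \left(157 - 6 \left(-98 - 14\right)\right) = -47047 - \left(157 - -672\right) = -47047 - \left(157 + 672\right) = -47047 - 829 = -47876$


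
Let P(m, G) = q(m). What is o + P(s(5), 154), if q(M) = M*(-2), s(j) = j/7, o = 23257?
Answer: 162789/7 ≈ 23256.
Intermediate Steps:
s(j) = j/7 (s(j) = j*(⅐) = j/7)
q(M) = -2*M
P(m, G) = -2*m
o + P(s(5), 154) = 23257 - 2*5/7 = 23257 - 10/7 = 162789/7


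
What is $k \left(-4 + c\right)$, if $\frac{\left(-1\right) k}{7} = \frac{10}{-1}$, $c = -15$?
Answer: $-1330$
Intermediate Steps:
$k = 70$ ($k = - 7 \frac{10}{-1} = - 7 \cdot 10 \left(-1\right) = \left(-7\right) \left(-10\right) = 70$)
$k \left(-4 + c\right) = 70 \left(-4 - 15\right) = 70 \left(-19\right) = -1330$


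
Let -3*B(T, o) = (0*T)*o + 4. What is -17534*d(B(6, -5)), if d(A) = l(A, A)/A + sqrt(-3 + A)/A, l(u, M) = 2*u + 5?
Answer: 61369/2 + 8767*I*sqrt(39)/2 ≈ 30685.0 + 27375.0*I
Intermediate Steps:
B(T, o) = -4/3 (B(T, o) = -((0*T)*o + 4)/3 = -(0*o + 4)/3 = -(0 + 4)/3 = -1/3*4 = -4/3)
l(u, M) = 5 + 2*u
d(A) = sqrt(-3 + A)/A + (5 + 2*A)/A (d(A) = (5 + 2*A)/A + sqrt(-3 + A)/A = sqrt(-3 + A)/A + (5 + 2*A)/A)
-17534*d(B(6, -5)) = -17534*(5 + sqrt(-3 - 4/3) + 2*(-4/3))/(-4/3) = -(-26301)*(5 + sqrt(-13/3) - 8/3)/2 = -(-26301)*(5 + I*sqrt(39)/3 - 8/3)/2 = -(-26301)*(7/3 + I*sqrt(39)/3)/2 = -17534*(-7/4 - I*sqrt(39)/4) = 61369/2 + 8767*I*sqrt(39)/2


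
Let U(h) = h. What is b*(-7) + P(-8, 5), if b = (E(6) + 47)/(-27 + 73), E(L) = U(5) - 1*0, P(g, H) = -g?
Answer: 2/23 ≈ 0.086957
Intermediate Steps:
E(L) = 5 (E(L) = 5 - 1*0 = 5 + 0 = 5)
b = 26/23 (b = (5 + 47)/(-27 + 73) = 52/46 = 52*(1/46) = 26/23 ≈ 1.1304)
b*(-7) + P(-8, 5) = (26/23)*(-7) - 1*(-8) = -182/23 + 8 = 2/23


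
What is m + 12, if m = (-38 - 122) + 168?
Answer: 20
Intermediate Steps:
m = 8 (m = -160 + 168 = 8)
m + 12 = 8 + 12 = 20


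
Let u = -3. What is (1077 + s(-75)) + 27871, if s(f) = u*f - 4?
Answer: 29169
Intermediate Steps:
s(f) = -4 - 3*f (s(f) = -3*f - 4 = -4 - 3*f)
(1077 + s(-75)) + 27871 = (1077 + (-4 - 3*(-75))) + 27871 = (1077 + (-4 + 225)) + 27871 = (1077 + 221) + 27871 = 1298 + 27871 = 29169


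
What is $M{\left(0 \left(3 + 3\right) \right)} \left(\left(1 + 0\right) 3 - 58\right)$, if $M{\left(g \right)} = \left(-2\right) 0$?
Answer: $0$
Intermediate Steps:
$M{\left(g \right)} = 0$
$M{\left(0 \left(3 + 3\right) \right)} \left(\left(1 + 0\right) 3 - 58\right) = 0 \left(\left(1 + 0\right) 3 - 58\right) = 0 \left(1 \cdot 3 - 58\right) = 0 \left(3 - 58\right) = 0 \left(-55\right) = 0$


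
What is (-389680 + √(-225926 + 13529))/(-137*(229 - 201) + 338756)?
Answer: -9742/8373 + I*√212397/334920 ≈ -1.1635 + 0.001376*I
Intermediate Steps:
(-389680 + √(-225926 + 13529))/(-137*(229 - 201) + 338756) = (-389680 + √(-212397))/(-137*28 + 338756) = (-389680 + I*√212397)/(-3836 + 338756) = (-389680 + I*√212397)/334920 = (-389680 + I*√212397)*(1/334920) = -9742/8373 + I*√212397/334920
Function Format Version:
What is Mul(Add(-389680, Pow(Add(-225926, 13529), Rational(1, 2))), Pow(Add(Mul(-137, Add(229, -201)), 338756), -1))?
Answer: Add(Rational(-9742, 8373), Mul(Rational(1, 334920), I, Pow(212397, Rational(1, 2)))) ≈ Add(-1.1635, Mul(0.0013760, I))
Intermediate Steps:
Mul(Add(-389680, Pow(Add(-225926, 13529), Rational(1, 2))), Pow(Add(Mul(-137, Add(229, -201)), 338756), -1)) = Mul(Add(-389680, Pow(-212397, Rational(1, 2))), Pow(Add(Mul(-137, 28), 338756), -1)) = Mul(Add(-389680, Mul(I, Pow(212397, Rational(1, 2)))), Pow(Add(-3836, 338756), -1)) = Mul(Add(-389680, Mul(I, Pow(212397, Rational(1, 2)))), Pow(334920, -1)) = Mul(Add(-389680, Mul(I, Pow(212397, Rational(1, 2)))), Rational(1, 334920)) = Add(Rational(-9742, 8373), Mul(Rational(1, 334920), I, Pow(212397, Rational(1, 2))))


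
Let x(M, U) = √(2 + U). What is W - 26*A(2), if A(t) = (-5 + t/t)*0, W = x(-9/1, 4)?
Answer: √6 ≈ 2.4495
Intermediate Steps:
W = √6 (W = √(2 + 4) = √6 ≈ 2.4495)
A(t) = 0 (A(t) = (-5 + 1)*0 = -4*0 = 0)
W - 26*A(2) = √6 - 26*0 = √6 + 0 = √6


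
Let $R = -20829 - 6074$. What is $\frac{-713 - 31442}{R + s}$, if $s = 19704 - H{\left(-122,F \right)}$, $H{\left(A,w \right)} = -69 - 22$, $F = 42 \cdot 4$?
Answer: $\frac{32155}{7108} \approx 4.5238$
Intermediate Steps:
$R = -26903$ ($R = -20829 - 6074 = -26903$)
$F = 168$
$H{\left(A,w \right)} = -91$ ($H{\left(A,w \right)} = -69 - 22 = -91$)
$s = 19795$ ($s = 19704 - -91 = 19704 + 91 = 19795$)
$\frac{-713 - 31442}{R + s} = \frac{-713 - 31442}{-26903 + 19795} = - \frac{32155}{-7108} = \left(-32155\right) \left(- \frac{1}{7108}\right) = \frac{32155}{7108}$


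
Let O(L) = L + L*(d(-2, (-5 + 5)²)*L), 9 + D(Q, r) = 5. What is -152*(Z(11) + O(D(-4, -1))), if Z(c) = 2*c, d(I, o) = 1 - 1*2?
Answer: -304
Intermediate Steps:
D(Q, r) = -4 (D(Q, r) = -9 + 5 = -4)
d(I, o) = -1 (d(I, o) = 1 - 2 = -1)
O(L) = L - L² (O(L) = L + L*(-L) = L - L²)
-152*(Z(11) + O(D(-4, -1))) = -152*(2*11 - 4*(1 - 1*(-4))) = -152*(22 - 4*(1 + 4)) = -152*(22 - 4*5) = -152*(22 - 20) = -152*2 = -304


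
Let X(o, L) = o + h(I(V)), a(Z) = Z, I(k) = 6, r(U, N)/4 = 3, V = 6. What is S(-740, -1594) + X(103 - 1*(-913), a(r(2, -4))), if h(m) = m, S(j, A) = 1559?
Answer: 2581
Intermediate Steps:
r(U, N) = 12 (r(U, N) = 4*3 = 12)
X(o, L) = 6 + o (X(o, L) = o + 6 = 6 + o)
S(-740, -1594) + X(103 - 1*(-913), a(r(2, -4))) = 1559 + (6 + (103 - 1*(-913))) = 1559 + (6 + (103 + 913)) = 1559 + (6 + 1016) = 1559 + 1022 = 2581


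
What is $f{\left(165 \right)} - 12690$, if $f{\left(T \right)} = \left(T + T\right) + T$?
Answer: $-12195$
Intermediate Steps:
$f{\left(T \right)} = 3 T$ ($f{\left(T \right)} = 2 T + T = 3 T$)
$f{\left(165 \right)} - 12690 = 3 \cdot 165 - 12690 = 495 - 12690 = -12195$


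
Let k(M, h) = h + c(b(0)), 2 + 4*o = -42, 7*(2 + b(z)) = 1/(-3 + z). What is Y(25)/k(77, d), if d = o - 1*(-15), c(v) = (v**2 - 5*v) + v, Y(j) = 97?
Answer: 42777/7225 ≈ 5.9207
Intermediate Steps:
b(z) = -2 + 1/(7*(-3 + z))
o = -11 (o = -1/2 + (1/4)*(-42) = -1/2 - 21/2 = -11)
c(v) = v**2 - 4*v
d = 4 (d = -11 - 1*(-15) = -11 + 15 = 4)
k(M, h) = 5461/441 + h (k(M, h) = h + ((43 - 14*0)/(7*(-3 + 0)))*(-4 + (43 - 14*0)/(7*(-3 + 0))) = h + ((1/7)*(43 + 0)/(-3))*(-4 + (1/7)*(43 + 0)/(-3)) = h + ((1/7)*(-1/3)*43)*(-4 + (1/7)*(-1/3)*43) = h - 43*(-4 - 43/21)/21 = h - 43/21*(-127/21) = h + 5461/441 = 5461/441 + h)
Y(25)/k(77, d) = 97/(5461/441 + 4) = 97/(7225/441) = 97*(441/7225) = 42777/7225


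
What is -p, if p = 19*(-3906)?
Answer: 74214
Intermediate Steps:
p = -74214
-p = -1*(-74214) = 74214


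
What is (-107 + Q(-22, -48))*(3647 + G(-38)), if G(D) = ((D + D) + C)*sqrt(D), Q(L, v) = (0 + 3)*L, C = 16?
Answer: -630931 + 10380*I*sqrt(38) ≈ -6.3093e+5 + 63987.0*I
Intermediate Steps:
Q(L, v) = 3*L
G(D) = sqrt(D)*(16 + 2*D) (G(D) = ((D + D) + 16)*sqrt(D) = (2*D + 16)*sqrt(D) = (16 + 2*D)*sqrt(D) = sqrt(D)*(16 + 2*D))
(-107 + Q(-22, -48))*(3647 + G(-38)) = (-107 + 3*(-22))*(3647 + 2*sqrt(-38)*(8 - 38)) = (-107 - 66)*(3647 + 2*(I*sqrt(38))*(-30)) = -173*(3647 - 60*I*sqrt(38)) = -630931 + 10380*I*sqrt(38)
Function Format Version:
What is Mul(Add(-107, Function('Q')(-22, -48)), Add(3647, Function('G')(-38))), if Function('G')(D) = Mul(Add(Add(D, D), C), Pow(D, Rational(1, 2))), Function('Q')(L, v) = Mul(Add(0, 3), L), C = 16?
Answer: Add(-630931, Mul(10380, I, Pow(38, Rational(1, 2)))) ≈ Add(-6.3093e+5, Mul(63987., I))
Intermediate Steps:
Function('Q')(L, v) = Mul(3, L)
Function('G')(D) = Mul(Pow(D, Rational(1, 2)), Add(16, Mul(2, D))) (Function('G')(D) = Mul(Add(Add(D, D), 16), Pow(D, Rational(1, 2))) = Mul(Add(Mul(2, D), 16), Pow(D, Rational(1, 2))) = Mul(Add(16, Mul(2, D)), Pow(D, Rational(1, 2))) = Mul(Pow(D, Rational(1, 2)), Add(16, Mul(2, D))))
Mul(Add(-107, Function('Q')(-22, -48)), Add(3647, Function('G')(-38))) = Mul(Add(-107, Mul(3, -22)), Add(3647, Mul(2, Pow(-38, Rational(1, 2)), Add(8, -38)))) = Mul(Add(-107, -66), Add(3647, Mul(2, Mul(I, Pow(38, Rational(1, 2))), -30))) = Mul(-173, Add(3647, Mul(-60, I, Pow(38, Rational(1, 2))))) = Add(-630931, Mul(10380, I, Pow(38, Rational(1, 2))))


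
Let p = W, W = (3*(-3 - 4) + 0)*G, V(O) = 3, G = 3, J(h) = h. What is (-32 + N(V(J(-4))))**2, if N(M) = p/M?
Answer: 2809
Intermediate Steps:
W = -63 (W = (3*(-3 - 4) + 0)*3 = (3*(-7) + 0)*3 = (-21 + 0)*3 = -21*3 = -63)
p = -63
N(M) = -63/M
(-32 + N(V(J(-4))))**2 = (-32 - 63/3)**2 = (-32 - 63*1/3)**2 = (-32 - 21)**2 = (-53)**2 = 2809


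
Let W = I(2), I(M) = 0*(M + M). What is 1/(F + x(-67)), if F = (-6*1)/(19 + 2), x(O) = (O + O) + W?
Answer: -7/940 ≈ -0.0074468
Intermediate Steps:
I(M) = 0 (I(M) = 0*(2*M) = 0)
W = 0
x(O) = 2*O (x(O) = (O + O) + 0 = 2*O + 0 = 2*O)
F = -2/7 (F = -6/21 = -6*1/21 = -2/7 ≈ -0.28571)
1/(F + x(-67)) = 1/(-2/7 + 2*(-67)) = 1/(-2/7 - 134) = 1/(-940/7) = -7/940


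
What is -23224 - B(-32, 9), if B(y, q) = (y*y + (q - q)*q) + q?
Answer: -24257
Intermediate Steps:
B(y, q) = q + y² (B(y, q) = (y² + 0*q) + q = (y² + 0) + q = y² + q = q + y²)
-23224 - B(-32, 9) = -23224 - (9 + (-32)²) = -23224 - (9 + 1024) = -23224 - 1*1033 = -23224 - 1033 = -24257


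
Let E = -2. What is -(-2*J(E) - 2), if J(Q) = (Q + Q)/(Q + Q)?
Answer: 4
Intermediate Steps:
J(Q) = 1 (J(Q) = (2*Q)/((2*Q)) = (2*Q)*(1/(2*Q)) = 1)
-(-2*J(E) - 2) = -(-2*1 - 2) = -(-2 - 2) = -1*(-4) = 4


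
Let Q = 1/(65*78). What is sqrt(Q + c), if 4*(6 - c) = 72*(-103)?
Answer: sqrt(282906030)/390 ≈ 43.128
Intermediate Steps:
c = 1860 (c = 6 - 18*(-103) = 6 - 1/4*(-7416) = 6 + 1854 = 1860)
Q = 1/5070 ≈ 0.00019724
sqrt(Q + c) = sqrt(1/5070 + 1860) = sqrt(9430201/5070) = sqrt(282906030)/390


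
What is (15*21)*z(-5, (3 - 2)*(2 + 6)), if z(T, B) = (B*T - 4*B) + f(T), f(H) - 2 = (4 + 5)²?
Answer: 3465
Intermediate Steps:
f(H) = 83 (f(H) = 2 + (4 + 5)² = 2 + 9² = 2 + 81 = 83)
z(T, B) = 83 - 4*B + B*T (z(T, B) = (B*T - 4*B) + 83 = (-4*B + B*T) + 83 = 83 - 4*B + B*T)
(15*21)*z(-5, (3 - 2)*(2 + 6)) = (15*21)*(83 - 4*(3 - 2)*(2 + 6) + ((3 - 2)*(2 + 6))*(-5)) = 315*(83 - 4*8 + (1*8)*(-5)) = 315*(83 - 4*8 + 8*(-5)) = 315*(83 - 32 - 40) = 315*11 = 3465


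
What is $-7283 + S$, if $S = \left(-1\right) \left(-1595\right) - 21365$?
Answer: $-27053$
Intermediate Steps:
$S = -19770$ ($S = 1595 - 21365 = -19770$)
$-7283 + S = -7283 - 19770 = -27053$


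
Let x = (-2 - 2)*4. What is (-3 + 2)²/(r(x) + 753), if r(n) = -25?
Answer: 1/728 ≈ 0.0013736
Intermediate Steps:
x = -16 (x = -4*4 = -16)
(-3 + 2)²/(r(x) + 753) = (-3 + 2)²/(-25 + 753) = (-1)²/728 = 1*(1/728) = 1/728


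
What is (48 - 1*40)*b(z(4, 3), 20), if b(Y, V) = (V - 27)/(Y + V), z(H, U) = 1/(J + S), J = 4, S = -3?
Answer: -8/3 ≈ -2.6667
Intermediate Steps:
z(H, U) = 1 (z(H, U) = 1/(4 - 3) = 1/1 = 1)
b(Y, V) = (-27 + V)/(V + Y)
(48 - 1*40)*b(z(4, 3), 20) = (48 - 1*40)*((-27 + 20)/(20 + 1)) = (48 - 40)*(-7/21) = 8*((1/21)*(-7)) = 8*(-1/3) = -8/3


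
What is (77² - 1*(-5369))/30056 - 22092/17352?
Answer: -9749047/10865244 ≈ -0.89727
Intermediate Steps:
(77² - 1*(-5369))/30056 - 22092/17352 = (5929 + 5369)*(1/30056) - 22092*1/17352 = 11298*(1/30056) - 1841/1446 = 5649/15028 - 1841/1446 = -9749047/10865244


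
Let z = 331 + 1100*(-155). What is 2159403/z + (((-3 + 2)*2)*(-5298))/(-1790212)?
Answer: -322299356180/25386548819 ≈ -12.696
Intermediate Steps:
z = -170169 (z = 331 - 170500 = -170169)
2159403/z + (((-3 + 2)*2)*(-5298))/(-1790212) = 2159403/(-170169) + (((-3 + 2)*2)*(-5298))/(-1790212) = 2159403*(-1/170169) + (-1*2*(-5298))*(-1/1790212) = -719801/56723 - 2*(-5298)*(-1/1790212) = -719801/56723 + 10596*(-1/1790212) = -719801/56723 - 2649/447553 = -322299356180/25386548819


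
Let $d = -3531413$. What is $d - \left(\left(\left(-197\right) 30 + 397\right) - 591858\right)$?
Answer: $-2934042$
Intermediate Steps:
$d - \left(\left(\left(-197\right) 30 + 397\right) - 591858\right) = -3531413 - \left(\left(\left(-197\right) 30 + 397\right) - 591858\right) = -3531413 - \left(\left(-5910 + 397\right) - 591858\right) = -3531413 - \left(-5513 - 591858\right) = -3531413 - -597371 = -3531413 + 597371 = -2934042$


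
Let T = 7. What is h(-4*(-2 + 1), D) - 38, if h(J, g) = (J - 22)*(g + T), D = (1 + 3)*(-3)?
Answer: 52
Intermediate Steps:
D = -12 (D = 4*(-3) = -12)
h(J, g) = (-22 + J)*(7 + g) (h(J, g) = (J - 22)*(g + 7) = (-22 + J)*(7 + g))
h(-4*(-2 + 1), D) - 38 = (-154 - 22*(-12) + 7*(-4*(-2 + 1)) - 4*(-2 + 1)*(-12)) - 38 = (-154 + 264 + 7*(-4*(-1)) - 4*(-1)*(-12)) - 38 = (-154 + 264 + 7*4 + 4*(-12)) - 38 = (-154 + 264 + 28 - 48) - 38 = 90 - 38 = 52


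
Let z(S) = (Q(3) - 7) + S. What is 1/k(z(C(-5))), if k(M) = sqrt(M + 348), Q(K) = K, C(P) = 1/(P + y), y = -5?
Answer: sqrt(34390)/3439 ≈ 0.053924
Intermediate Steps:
C(P) = 1/(-5 + P) (C(P) = 1/(P - 5) = 1/(-5 + P))
z(S) = -4 + S (z(S) = (3 - 7) + S = -4 + S)
k(M) = sqrt(348 + M)
1/k(z(C(-5))) = 1/(sqrt(348 + (-4 + 1/(-5 - 5)))) = 1/(sqrt(348 + (-4 + 1/(-10)))) = 1/(sqrt(348 + (-4 - 1/10))) = 1/(sqrt(348 - 41/10)) = 1/(sqrt(3439/10)) = 1/(sqrt(34390)/10) = sqrt(34390)/3439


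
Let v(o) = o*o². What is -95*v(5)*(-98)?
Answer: 1163750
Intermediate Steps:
v(o) = o³
-95*v(5)*(-98) = -95*5³*(-98) = -95*125*(-98) = -11875*(-98) = 1163750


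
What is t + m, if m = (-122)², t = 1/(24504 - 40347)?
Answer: 235807211/15843 ≈ 14884.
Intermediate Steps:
t = -1/15843 (t = 1/(-15843) = -1/15843 ≈ -6.3119e-5)
m = 14884
t + m = -1/15843 + 14884 = 235807211/15843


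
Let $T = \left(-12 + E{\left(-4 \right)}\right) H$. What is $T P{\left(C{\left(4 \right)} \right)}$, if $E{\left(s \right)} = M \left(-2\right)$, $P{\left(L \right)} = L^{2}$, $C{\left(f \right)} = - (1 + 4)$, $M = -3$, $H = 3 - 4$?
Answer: $150$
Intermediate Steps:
$H = -1$
$C{\left(f \right)} = -5$ ($C{\left(f \right)} = \left(-1\right) 5 = -5$)
$E{\left(s \right)} = 6$ ($E{\left(s \right)} = \left(-3\right) \left(-2\right) = 6$)
$T = 6$ ($T = \left(-12 + 6\right) \left(-1\right) = \left(-6\right) \left(-1\right) = 6$)
$T P{\left(C{\left(4 \right)} \right)} = 6 \left(-5\right)^{2} = 6 \cdot 25 = 150$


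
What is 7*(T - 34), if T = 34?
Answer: 0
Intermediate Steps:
7*(T - 34) = 7*(34 - 34) = 7*0 = 0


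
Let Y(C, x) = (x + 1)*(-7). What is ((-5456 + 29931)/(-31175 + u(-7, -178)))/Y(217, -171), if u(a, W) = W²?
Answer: 4895/121142 ≈ 0.040407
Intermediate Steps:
Y(C, x) = -7 - 7*x (Y(C, x) = (1 + x)*(-7) = -7 - 7*x)
((-5456 + 29931)/(-31175 + u(-7, -178)))/Y(217, -171) = ((-5456 + 29931)/(-31175 + (-178)²))/(-7 - 7*(-171)) = (24475/(-31175 + 31684))/(-7 + 1197) = (24475/509)/1190 = (24475*(1/509))*(1/1190) = (24475/509)*(1/1190) = 4895/121142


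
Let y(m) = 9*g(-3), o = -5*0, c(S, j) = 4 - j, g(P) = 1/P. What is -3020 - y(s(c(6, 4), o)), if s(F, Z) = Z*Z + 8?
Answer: -3017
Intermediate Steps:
o = 0
s(F, Z) = 8 + Z**2 (s(F, Z) = Z**2 + 8 = 8 + Z**2)
y(m) = -3 (y(m) = 9/(-3) = 9*(-1/3) = -3)
-3020 - y(s(c(6, 4), o)) = -3020 - 1*(-3) = -3020 + 3 = -3017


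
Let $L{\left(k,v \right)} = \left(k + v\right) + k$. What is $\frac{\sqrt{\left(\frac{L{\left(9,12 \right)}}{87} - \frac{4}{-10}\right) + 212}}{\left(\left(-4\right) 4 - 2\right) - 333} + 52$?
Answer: $52 - \frac{8 \sqrt{69890}}{50895} \approx 51.958$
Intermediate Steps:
$L{\left(k,v \right)} = v + 2 k$
$\frac{\sqrt{\left(\frac{L{\left(9,12 \right)}}{87} - \frac{4}{-10}\right) + 212}}{\left(\left(-4\right) 4 - 2\right) - 333} + 52 = \frac{\sqrt{\left(\frac{12 + 2 \cdot 9}{87} - \frac{4}{-10}\right) + 212}}{\left(\left(-4\right) 4 - 2\right) - 333} + 52 = \frac{\sqrt{\left(\left(12 + 18\right) \frac{1}{87} - - \frac{2}{5}\right) + 212}}{\left(-16 - 2\right) - 333} + 52 = \frac{\sqrt{\left(30 \cdot \frac{1}{87} + \frac{2}{5}\right) + 212}}{-18 - 333} + 52 = \frac{\sqrt{\left(\frac{10}{29} + \frac{2}{5}\right) + 212}}{-351} + 52 = \sqrt{\frac{108}{145} + 212} \left(- \frac{1}{351}\right) + 52 = \sqrt{\frac{30848}{145}} \left(- \frac{1}{351}\right) + 52 = \frac{8 \sqrt{69890}}{145} \left(- \frac{1}{351}\right) + 52 = - \frac{8 \sqrt{69890}}{50895} + 52 = 52 - \frac{8 \sqrt{69890}}{50895}$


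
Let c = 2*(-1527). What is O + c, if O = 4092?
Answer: 1038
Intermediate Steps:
c = -3054
O + c = 4092 - 3054 = 1038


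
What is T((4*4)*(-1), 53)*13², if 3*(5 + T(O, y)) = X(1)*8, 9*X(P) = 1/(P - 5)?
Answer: -23153/27 ≈ -857.52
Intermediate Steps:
X(P) = 1/(9*(-5 + P)) (X(P) = 1/(9*(P - 5)) = 1/(9*(-5 + P)))
T(O, y) = -137/27 (T(O, y) = -5 + ((1/(9*(-5 + 1)))*8)/3 = -5 + (((⅑)/(-4))*8)/3 = -5 + (((⅑)*(-¼))*8)/3 = -5 + (-1/36*8)/3 = -5 + (⅓)*(-2/9) = -5 - 2/27 = -137/27)
T((4*4)*(-1), 53)*13² = -137/27*13² = -137/27*169 = -23153/27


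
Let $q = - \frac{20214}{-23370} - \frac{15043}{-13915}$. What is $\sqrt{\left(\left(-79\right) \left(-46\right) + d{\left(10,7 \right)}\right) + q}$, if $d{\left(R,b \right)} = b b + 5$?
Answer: $\frac{8 \sqrt{55988135522435}}{985435} \approx 60.745$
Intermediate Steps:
$d{\left(R,b \right)} = 5 + b^{2}$ ($d{\left(R,b \right)} = b^{2} + 5 = 5 + b^{2}$)
$q = \frac{21094424}{10839785}$ ($q = \left(-20214\right) \left(- \frac{1}{23370}\right) - - \frac{15043}{13915} = \frac{3369}{3895} + \frac{15043}{13915} = \frac{21094424}{10839785} \approx 1.946$)
$\sqrt{\left(\left(-79\right) \left(-46\right) + d{\left(10,7 \right)}\right) + q} = \sqrt{\left(\left(-79\right) \left(-46\right) + \left(5 + 7^{2}\right)\right) + \frac{21094424}{10839785}} = \sqrt{\left(3634 + \left(5 + 49\right)\right) + \frac{21094424}{10839785}} = \sqrt{\left(3634 + 54\right) + \frac{21094424}{10839785}} = \sqrt{3688 + \frac{21094424}{10839785}} = \sqrt{\frac{39998221504}{10839785}} = \frac{8 \sqrt{55988135522435}}{985435}$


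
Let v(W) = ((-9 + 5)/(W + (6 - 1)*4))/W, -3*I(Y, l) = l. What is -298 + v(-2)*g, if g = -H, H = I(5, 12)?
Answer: -2678/9 ≈ -297.56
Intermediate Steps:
I(Y, l) = -l/3
H = -4 (H = -⅓*12 = -4)
g = 4 (g = -1*(-4) = 4)
v(W) = -4/(W*(20 + W)) (v(W) = (-4/(W + 5*4))/W = (-4/(W + 20))/W = (-4/(20 + W))/W = -4/(W*(20 + W)))
-298 + v(-2)*g = -298 - 4/(-2*(20 - 2))*4 = -298 - 4*(-½)/18*4 = -298 - 4*(-½)*1/18*4 = -298 + (⅑)*4 = -298 + 4/9 = -2678/9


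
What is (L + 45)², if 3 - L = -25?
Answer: 5329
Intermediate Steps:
L = 28 (L = 3 - 1*(-25) = 3 + 25 = 28)
(L + 45)² = (28 + 45)² = 73² = 5329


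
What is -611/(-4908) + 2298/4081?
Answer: 13772075/20029548 ≈ 0.68759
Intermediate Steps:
-611/(-4908) + 2298/4081 = -611*(-1/4908) + 2298*(1/4081) = 611/4908 + 2298/4081 = 13772075/20029548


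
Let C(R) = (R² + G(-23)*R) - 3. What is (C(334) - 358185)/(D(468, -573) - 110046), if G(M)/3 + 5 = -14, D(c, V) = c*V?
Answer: 26567/37821 ≈ 0.70244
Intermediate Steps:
D(c, V) = V*c
G(M) = -57 (G(M) = -15 + 3*(-14) = -15 - 42 = -57)
C(R) = -3 + R² - 57*R (C(R) = (R² - 57*R) - 3 = -3 + R² - 57*R)
(C(334) - 358185)/(D(468, -573) - 110046) = ((-3 + 334² - 57*334) - 358185)/(-573*468 - 110046) = ((-3 + 111556 - 19038) - 358185)/(-268164 - 110046) = (92515 - 358185)/(-378210) = -265670*(-1/378210) = 26567/37821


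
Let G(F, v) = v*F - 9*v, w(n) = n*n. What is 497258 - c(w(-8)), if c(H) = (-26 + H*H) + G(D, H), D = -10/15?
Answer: 1481420/3 ≈ 4.9381e+5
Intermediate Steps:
w(n) = n²
D = -⅔ (D = -10*1/15 = -⅔ ≈ -0.66667)
G(F, v) = -9*v + F*v (G(F, v) = F*v - 9*v = -9*v + F*v)
c(H) = -26 + H² - 29*H/3 (c(H) = (-26 + H*H) + H*(-9 - ⅔) = (-26 + H²) + H*(-29/3) = (-26 + H²) - 29*H/3 = -26 + H² - 29*H/3)
497258 - c(w(-8)) = 497258 - (-26 + ((-8)²)² - 29/3*(-8)²) = 497258 - (-26 + 64² - 29/3*64) = 497258 - (-26 + 4096 - 1856/3) = 497258 - 1*10354/3 = 497258 - 10354/3 = 1481420/3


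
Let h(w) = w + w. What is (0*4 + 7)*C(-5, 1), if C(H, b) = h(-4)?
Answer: -56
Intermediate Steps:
h(w) = 2*w
C(H, b) = -8 (C(H, b) = 2*(-4) = -8)
(0*4 + 7)*C(-5, 1) = (0*4 + 7)*(-8) = (0 + 7)*(-8) = 7*(-8) = -56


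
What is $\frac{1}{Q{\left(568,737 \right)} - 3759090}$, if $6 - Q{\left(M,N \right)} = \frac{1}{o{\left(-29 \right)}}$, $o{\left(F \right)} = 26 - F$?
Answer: $- \frac{55}{206749621} \approx -2.6602 \cdot 10^{-7}$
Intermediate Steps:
$Q{\left(M,N \right)} = \frac{329}{55}$ ($Q{\left(M,N \right)} = 6 - \frac{1}{26 - -29} = 6 - \frac{1}{26 + 29} = 6 - \frac{1}{55} = \frac{329}{55}$)
$\frac{1}{Q{\left(568,737 \right)} - 3759090} = \frac{1}{\frac{329}{55} - 3759090} = \frac{1}{- \frac{206749621}{55}} = - \frac{55}{206749621}$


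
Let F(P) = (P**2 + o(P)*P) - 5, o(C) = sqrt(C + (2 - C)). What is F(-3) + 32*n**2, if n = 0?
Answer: 4 - 3*sqrt(2) ≈ -0.24264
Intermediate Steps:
o(C) = sqrt(2)
F(P) = -5 + P**2 + P*sqrt(2) (F(P) = (P**2 + sqrt(2)*P) - 5 = (P**2 + P*sqrt(2)) - 5 = -5 + P**2 + P*sqrt(2))
F(-3) + 32*n**2 = (-5 + (-3)**2 - 3*sqrt(2)) + 32*0**2 = (-5 + 9 - 3*sqrt(2)) + 32*0 = (4 - 3*sqrt(2)) + 0 = 4 - 3*sqrt(2)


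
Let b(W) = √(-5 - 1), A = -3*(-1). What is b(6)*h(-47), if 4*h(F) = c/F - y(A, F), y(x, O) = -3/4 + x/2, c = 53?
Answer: -353*I*√6/752 ≈ -1.1498*I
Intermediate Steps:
A = 3
y(x, O) = -¾ + x/2 (y(x, O) = -3*¼ + x*(½) = -¾ + x/2)
h(F) = -3/16 + 53/(4*F) (h(F) = (53/F - (-¾ + (½)*3))/4 = (53/F - (-¾ + 3/2))/4 = (53/F - 1*¾)/4 = (53/F - ¾)/4 = (-¾ + 53/F)/4 = -3/16 + 53/(4*F))
b(W) = I*√6 (b(W) = √(-6) = I*√6)
b(6)*h(-47) = (I*√6)*((1/16)*(212 - 3*(-47))/(-47)) = (I*√6)*((1/16)*(-1/47)*(212 + 141)) = (I*√6)*((1/16)*(-1/47)*353) = (I*√6)*(-353/752) = -353*I*√6/752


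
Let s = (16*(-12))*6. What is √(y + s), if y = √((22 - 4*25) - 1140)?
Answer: √(-1152 + I*√1218) ≈ 0.5141 + 33.945*I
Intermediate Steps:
y = I*√1218 (y = √((22 - 100) - 1140) = √(-78 - 1140) = √(-1218) = I*√1218 ≈ 34.9*I)
s = -1152 (s = -192*6 = -1152)
√(y + s) = √(I*√1218 - 1152) = √(-1152 + I*√1218)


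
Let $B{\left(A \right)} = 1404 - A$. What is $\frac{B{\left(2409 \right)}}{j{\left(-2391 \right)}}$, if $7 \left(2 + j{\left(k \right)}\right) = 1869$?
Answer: $- \frac{201}{53} \approx -3.7925$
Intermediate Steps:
$j{\left(k \right)} = 265$ ($j{\left(k \right)} = -2 + \frac{1}{7} \cdot 1869 = -2 + 267 = 265$)
$\frac{B{\left(2409 \right)}}{j{\left(-2391 \right)}} = \frac{1404 - 2409}{265} = \left(1404 - 2409\right) \frac{1}{265} = \left(-1005\right) \frac{1}{265} = - \frac{201}{53}$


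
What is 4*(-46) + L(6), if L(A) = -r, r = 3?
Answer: -187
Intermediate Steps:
L(A) = -3 (L(A) = -1*3 = -3)
4*(-46) + L(6) = 4*(-46) - 3 = -184 - 3 = -187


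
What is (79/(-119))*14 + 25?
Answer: 267/17 ≈ 15.706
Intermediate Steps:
(79/(-119))*14 + 25 = (79*(-1/119))*14 + 25 = -79/119*14 + 25 = -158/17 + 25 = 267/17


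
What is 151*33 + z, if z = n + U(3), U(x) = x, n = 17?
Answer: 5003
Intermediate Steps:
z = 20 (z = 17 + 3 = 20)
151*33 + z = 151*33 + 20 = 4983 + 20 = 5003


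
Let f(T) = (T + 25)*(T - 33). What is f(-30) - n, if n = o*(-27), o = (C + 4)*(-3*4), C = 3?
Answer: -1953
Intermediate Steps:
o = -84 (o = (3 + 4)*(-3*4) = 7*(-12) = -84)
n = 2268 (n = -84*(-27) = 2268)
f(T) = (-33 + T)*(25 + T) (f(T) = (25 + T)*(-33 + T) = (-33 + T)*(25 + T))
f(-30) - n = (-825 + (-30)² - 8*(-30)) - 1*2268 = (-825 + 900 + 240) - 2268 = 315 - 2268 = -1953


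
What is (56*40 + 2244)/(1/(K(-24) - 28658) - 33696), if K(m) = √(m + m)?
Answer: -124089700380400840/932499230229260929 + 17936*I*√3/932499230229260929 ≈ -0.13307 + 3.3315e-14*I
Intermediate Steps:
K(m) = √2*√m (K(m) = √(2*m) = √2*√m)
(56*40 + 2244)/(1/(K(-24) - 28658) - 33696) = (56*40 + 2244)/(1/(√2*√(-24) - 28658) - 33696) = (2240 + 2244)/(1/(√2*(2*I*√6) - 28658) - 33696) = 4484/(1/(4*I*√3 - 28658) - 33696) = 4484/(1/(-28658 + 4*I*√3) - 33696) = 4484/(-33696 + 1/(-28658 + 4*I*√3))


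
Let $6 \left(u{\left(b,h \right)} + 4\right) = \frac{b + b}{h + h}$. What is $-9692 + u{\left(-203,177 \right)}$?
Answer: $- \frac{10297355}{1062} \approx -9696.2$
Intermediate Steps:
$u{\left(b,h \right)} = -4 + \frac{b}{6 h}$ ($u{\left(b,h \right)} = -4 + \frac{\left(b + b\right) \frac{1}{h + h}}{6} = -4 + \frac{2 b \frac{1}{2 h}}{6} = -4 + \frac{b \frac{1}{h}}{6} = -4 + \frac{b}{6 h}$)
$-9692 + u{\left(-203,177 \right)} = -9692 - \left(4 + \frac{203}{6 \cdot 177}\right) = -9692 - \left(4 + \frac{203}{6} \cdot \frac{1}{177}\right) = -9692 - \frac{4451}{1062} = - \frac{10297355}{1062}$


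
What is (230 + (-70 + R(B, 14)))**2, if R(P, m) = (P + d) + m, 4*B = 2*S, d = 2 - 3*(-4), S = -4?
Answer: 34596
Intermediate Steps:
d = 14 (d = 2 + 12 = 14)
B = -2 (B = (2*(-4))/4 = (1/4)*(-8) = -2)
R(P, m) = 14 + P + m (R(P, m) = (P + 14) + m = (14 + P) + m = 14 + P + m)
(230 + (-70 + R(B, 14)))**2 = (230 + (-70 + (14 - 2 + 14)))**2 = (230 + (-70 + 26))**2 = (230 - 44)**2 = 186**2 = 34596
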